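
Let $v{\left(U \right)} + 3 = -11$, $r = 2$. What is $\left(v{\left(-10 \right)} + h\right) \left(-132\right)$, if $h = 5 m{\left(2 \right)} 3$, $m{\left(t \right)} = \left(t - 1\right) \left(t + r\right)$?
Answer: $-6072$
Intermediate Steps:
$v{\left(U \right)} = -14$ ($v{\left(U \right)} = -3 - 11 = -14$)
$m{\left(t \right)} = \left(-1 + t\right) \left(2 + t\right)$ ($m{\left(t \right)} = \left(t - 1\right) \left(t + 2\right) = \left(-1 + t\right) \left(2 + t\right)$)
$h = 60$ ($h = 5 \left(-2 + 2 + 2^{2}\right) 3 = 5 \left(-2 + 2 + 4\right) 3 = 5 \cdot 4 \cdot 3 = 20 \cdot 3 = 60$)
$\left(v{\left(-10 \right)} + h\right) \left(-132\right) = \left(-14 + 60\right) \left(-132\right) = 46 \left(-132\right) = -6072$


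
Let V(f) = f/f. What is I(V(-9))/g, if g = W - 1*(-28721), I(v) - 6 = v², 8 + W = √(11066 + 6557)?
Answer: 200991/824418746 - 7*√17623/824418746 ≈ 0.00024267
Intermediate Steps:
W = -8 + √17623 (W = -8 + √(11066 + 6557) = -8 + √17623 ≈ 124.75)
V(f) = 1
I(v) = 6 + v²
g = 28713 + √17623 (g = (-8 + √17623) - 1*(-28721) = (-8 + √17623) + 28721 = 28713 + √17623 ≈ 28846.)
I(V(-9))/g = (6 + 1²)/(28713 + √17623) = (6 + 1)/(28713 + √17623) = 7/(28713 + √17623)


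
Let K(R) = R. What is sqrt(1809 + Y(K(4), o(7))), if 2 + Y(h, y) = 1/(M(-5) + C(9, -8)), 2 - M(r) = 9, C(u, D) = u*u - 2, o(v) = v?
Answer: sqrt(260210)/12 ≈ 42.509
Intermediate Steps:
C(u, D) = -2 + u**2 (C(u, D) = u**2 - 2 = -2 + u**2)
M(r) = -7 (M(r) = 2 - 1*9 = 2 - 9 = -7)
Y(h, y) = -143/72 (Y(h, y) = -2 + 1/(-7 + (-2 + 9**2)) = -2 + 1/(-7 + (-2 + 81)) = -2 + 1/(-7 + 79) = -2 + 1/72 = -143/72)
sqrt(1809 + Y(K(4), o(7))) = sqrt(1809 - 143/72) = sqrt(130105/72) = sqrt(260210)/12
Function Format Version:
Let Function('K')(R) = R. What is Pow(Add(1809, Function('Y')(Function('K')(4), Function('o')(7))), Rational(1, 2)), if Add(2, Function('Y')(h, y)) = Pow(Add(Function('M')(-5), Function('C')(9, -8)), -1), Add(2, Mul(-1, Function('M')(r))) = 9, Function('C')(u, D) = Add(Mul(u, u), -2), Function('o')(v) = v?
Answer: Mul(Rational(1, 12), Pow(260210, Rational(1, 2))) ≈ 42.509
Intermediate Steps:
Function('C')(u, D) = Add(-2, Pow(u, 2)) (Function('C')(u, D) = Add(Pow(u, 2), -2) = Add(-2, Pow(u, 2)))
Function('M')(r) = -7 (Function('M')(r) = Add(2, Mul(-1, 9)) = Add(2, -9) = -7)
Function('Y')(h, y) = Rational(-143, 72) (Function('Y')(h, y) = Add(-2, Pow(Add(-7, Add(-2, Pow(9, 2))), -1)) = Add(-2, Pow(Add(-7, Add(-2, 81)), -1)) = Add(-2, Pow(Add(-7, 79), -1)) = Add(-2, Pow(72, -1)) = Add(-2, Rational(1, 72)) = Rational(-143, 72))
Pow(Add(1809, Function('Y')(Function('K')(4), Function('o')(7))), Rational(1, 2)) = Pow(Add(1809, Rational(-143, 72)), Rational(1, 2)) = Pow(Rational(130105, 72), Rational(1, 2)) = Mul(Rational(1, 12), Pow(260210, Rational(1, 2)))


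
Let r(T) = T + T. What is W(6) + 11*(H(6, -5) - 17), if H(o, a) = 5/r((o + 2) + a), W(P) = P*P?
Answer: -851/6 ≈ -141.83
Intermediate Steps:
W(P) = P²
r(T) = 2*T
H(o, a) = 5/(4 + 2*a + 2*o) (H(o, a) = 5/((2*((o + 2) + a))) = 5/((2*((2 + o) + a))) = 5/((2*(2 + a + o))) = 5/(4 + 2*a + 2*o))
W(6) + 11*(H(6, -5) - 17) = 6² + 11*(5/(2*(2 - 5 + 6)) - 17) = 36 + 11*((5/2)/3 - 17) = 36 + 11*((5/2)*(⅓) - 17) = 36 + 11*(⅚ - 17) = 36 + 11*(-97/6) = 36 - 1067/6 = -851/6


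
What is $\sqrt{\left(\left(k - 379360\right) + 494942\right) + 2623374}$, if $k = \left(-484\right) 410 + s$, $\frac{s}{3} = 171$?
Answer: $\sqrt{2541029} \approx 1594.1$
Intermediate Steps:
$s = 513$ ($s = 3 \cdot 171 = 513$)
$k = -197927$ ($k = \left(-484\right) 410 + 513 = -198440 + 513 = -197927$)
$\sqrt{\left(\left(k - 379360\right) + 494942\right) + 2623374} = \sqrt{\left(\left(-197927 - 379360\right) + 494942\right) + 2623374} = \sqrt{\left(-577287 + 494942\right) + 2623374} = \sqrt{-82345 + 2623374} = \sqrt{2541029}$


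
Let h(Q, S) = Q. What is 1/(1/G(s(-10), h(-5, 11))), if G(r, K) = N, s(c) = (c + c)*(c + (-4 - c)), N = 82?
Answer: 82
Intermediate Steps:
s(c) = -8*c (s(c) = (2*c)*(-4) = -8*c)
G(r, K) = 82
1/(1/G(s(-10), h(-5, 11))) = 1/(1/82) = 82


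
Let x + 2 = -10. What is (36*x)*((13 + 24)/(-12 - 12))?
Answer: 666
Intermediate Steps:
x = -12 (x = -2 - 10 = -12)
(36*x)*((13 + 24)/(-12 - 12)) = (36*(-12))*((13 + 24)/(-12 - 12)) = -15984/(-24) = -15984*(-1)/24 = -432*(-37/24) = 666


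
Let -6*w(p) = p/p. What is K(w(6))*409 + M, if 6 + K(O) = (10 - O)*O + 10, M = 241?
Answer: 42623/36 ≈ 1184.0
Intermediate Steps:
w(p) = -⅙ (w(p) = -p/(6*p) = -⅙*1 = -⅙)
K(O) = 4 + O*(10 - O) (K(O) = -6 + ((10 - O)*O + 10) = -6 + (O*(10 - O) + 10) = -6 + (10 + O*(10 - O)) = 4 + O*(10 - O))
K(w(6))*409 + M = (4 - (-⅙)² + 10*(-⅙))*409 + 241 = (4 - 1*1/36 - 5/3)*409 + 241 = (4 - 1/36 - 5/3)*409 + 241 = (83/36)*409 + 241 = 33947/36 + 241 = 42623/36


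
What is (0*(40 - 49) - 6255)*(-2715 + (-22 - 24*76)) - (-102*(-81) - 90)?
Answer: 28520883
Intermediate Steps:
(0*(40 - 49) - 6255)*(-2715 + (-22 - 24*76)) - (-102*(-81) - 90) = (0*(-9) - 6255)*(-2715 + (-22 - 1824)) - (8262 - 90) = (0 - 6255)*(-2715 - 1846) - 1*8172 = -6255*(-4561) - 8172 = 28529055 - 8172 = 28520883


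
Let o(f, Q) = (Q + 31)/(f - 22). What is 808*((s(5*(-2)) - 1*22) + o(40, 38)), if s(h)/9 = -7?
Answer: -196748/3 ≈ -65583.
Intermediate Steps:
s(h) = -63 (s(h) = 9*(-7) = -63)
o(f, Q) = (31 + Q)/(-22 + f)
808*((s(5*(-2)) - 1*22) + o(40, 38)) = 808*((-63 - 1*22) + (31 + 38)/(-22 + 40)) = 808*((-63 - 22) + 69/18) = 808*(-85 + (1/18)*69) = 808*(-85 + 23/6) = 808*(-487/6) = -196748/3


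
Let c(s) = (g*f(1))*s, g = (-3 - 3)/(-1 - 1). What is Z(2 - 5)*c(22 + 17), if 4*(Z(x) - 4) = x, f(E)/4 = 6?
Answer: 9126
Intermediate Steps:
g = 3 (g = -6/(-2) = -6*(-½) = 3)
f(E) = 24 (f(E) = 4*6 = 24)
c(s) = 72*s (c(s) = (3*24)*s = 72*s)
Z(x) = 4 + x/4
Z(2 - 5)*c(22 + 17) = (4 + (2 - 5)/4)*(72*(22 + 17)) = (4 + (¼)*(-3))*(72*39) = (4 - ¾)*2808 = (13/4)*2808 = 9126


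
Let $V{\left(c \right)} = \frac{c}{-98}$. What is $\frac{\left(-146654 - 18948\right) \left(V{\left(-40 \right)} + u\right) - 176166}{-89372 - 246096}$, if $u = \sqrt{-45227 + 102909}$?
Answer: $\frac{5972087}{8218966} + \frac{82801 \sqrt{57682}}{167734} \approx 119.29$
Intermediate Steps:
$V{\left(c \right)} = - \frac{c}{98}$ ($V{\left(c \right)} = c \left(- \frac{1}{98}\right) = - \frac{c}{98}$)
$u = \sqrt{57682} \approx 240.17$
$\frac{\left(-146654 - 18948\right) \left(V{\left(-40 \right)} + u\right) - 176166}{-89372 - 246096} = \frac{\left(-146654 - 18948\right) \left(\left(- \frac{1}{98}\right) \left(-40\right) + \sqrt{57682}\right) - 176166}{-89372 - 246096} = \frac{- 165602 \left(\frac{20}{49} + \sqrt{57682}\right) - 176166}{-335468} = \left(\left(- \frac{3312040}{49} - 165602 \sqrt{57682}\right) - 176166\right) \left(- \frac{1}{335468}\right) = \left(- \frac{11944174}{49} - 165602 \sqrt{57682}\right) \left(- \frac{1}{335468}\right) = \frac{5972087}{8218966} + \frac{82801 \sqrt{57682}}{167734}$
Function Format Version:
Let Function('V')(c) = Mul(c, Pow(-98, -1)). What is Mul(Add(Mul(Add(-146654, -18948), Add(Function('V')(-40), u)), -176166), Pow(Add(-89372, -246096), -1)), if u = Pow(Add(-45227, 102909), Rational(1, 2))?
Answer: Add(Rational(5972087, 8218966), Mul(Rational(82801, 167734), Pow(57682, Rational(1, 2)))) ≈ 119.29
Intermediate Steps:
Function('V')(c) = Mul(Rational(-1, 98), c) (Function('V')(c) = Mul(c, Rational(-1, 98)) = Mul(Rational(-1, 98), c))
u = Pow(57682, Rational(1, 2)) ≈ 240.17
Mul(Add(Mul(Add(-146654, -18948), Add(Function('V')(-40), u)), -176166), Pow(Add(-89372, -246096), -1)) = Mul(Add(Mul(Add(-146654, -18948), Add(Mul(Rational(-1, 98), -40), Pow(57682, Rational(1, 2)))), -176166), Pow(Add(-89372, -246096), -1)) = Mul(Add(Mul(-165602, Add(Rational(20, 49), Pow(57682, Rational(1, 2)))), -176166), Pow(-335468, -1)) = Mul(Add(Add(Rational(-3312040, 49), Mul(-165602, Pow(57682, Rational(1, 2)))), -176166), Rational(-1, 335468)) = Mul(Add(Rational(-11944174, 49), Mul(-165602, Pow(57682, Rational(1, 2)))), Rational(-1, 335468)) = Add(Rational(5972087, 8218966), Mul(Rational(82801, 167734), Pow(57682, Rational(1, 2))))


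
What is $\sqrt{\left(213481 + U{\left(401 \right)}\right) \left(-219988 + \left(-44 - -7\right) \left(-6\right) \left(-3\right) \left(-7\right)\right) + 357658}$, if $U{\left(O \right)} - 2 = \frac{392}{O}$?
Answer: $\frac{4 i \sqrt{461984220615462}}{401} \approx 2.144 \cdot 10^{5} i$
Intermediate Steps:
$U{\left(O \right)} = 2 + \frac{392}{O}$
$\sqrt{\left(213481 + U{\left(401 \right)}\right) \left(-219988 + \left(-44 - -7\right) \left(-6\right) \left(-3\right) \left(-7\right)\right) + 357658} = \sqrt{\left(213481 + \left(2 + \frac{392}{401}\right)\right) \left(-219988 + \left(-44 - -7\right) \left(-6\right) \left(-3\right) \left(-7\right)\right) + 357658} = \sqrt{\left(213481 + \left(2 + 392 \cdot \frac{1}{401}\right)\right) \left(-219988 + \left(-44 + 7\right) 18 \left(-7\right)\right) + 357658} = \sqrt{\left(213481 + \left(2 + \frac{392}{401}\right)\right) \left(-219988 - -4662\right) + 357658} = \sqrt{\left(213481 + \frac{1194}{401}\right) \left(-219988 + 4662\right) + 357658} = \sqrt{\frac{85607075}{401} \left(-215326\right) + 357658} = \sqrt{- \frac{18433429031450}{401} + 357658} = \sqrt{- \frac{18433285610592}{401}} = \frac{4 i \sqrt{461984220615462}}{401}$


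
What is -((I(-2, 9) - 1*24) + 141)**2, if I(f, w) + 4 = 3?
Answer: -13456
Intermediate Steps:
I(f, w) = -1 (I(f, w) = -4 + 3 = -1)
-((I(-2, 9) - 1*24) + 141)**2 = -((-1 - 1*24) + 141)**2 = -((-1 - 24) + 141)**2 = -(-25 + 141)**2 = -1*116**2 = -1*13456 = -13456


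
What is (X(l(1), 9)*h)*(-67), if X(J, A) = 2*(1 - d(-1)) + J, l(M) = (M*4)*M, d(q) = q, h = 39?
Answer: -20904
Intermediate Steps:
l(M) = 4*M² (l(M) = (4*M)*M = 4*M²)
X(J, A) = 4 + J (X(J, A) = 2*(1 - 1*(-1)) + J = 2*(1 + 1) + J = 2*2 + J = 4 + J)
(X(l(1), 9)*h)*(-67) = ((4 + 4*1²)*39)*(-67) = ((4 + 4*1)*39)*(-67) = ((4 + 4)*39)*(-67) = (8*39)*(-67) = 312*(-67) = -20904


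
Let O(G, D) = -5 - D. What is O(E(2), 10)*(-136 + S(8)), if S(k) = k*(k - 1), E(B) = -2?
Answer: 1200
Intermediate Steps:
S(k) = k*(-1 + k)
O(E(2), 10)*(-136 + S(8)) = (-5 - 1*10)*(-136 + 8*(-1 + 8)) = (-5 - 10)*(-136 + 8*7) = -15*(-136 + 56) = -15*(-80) = 1200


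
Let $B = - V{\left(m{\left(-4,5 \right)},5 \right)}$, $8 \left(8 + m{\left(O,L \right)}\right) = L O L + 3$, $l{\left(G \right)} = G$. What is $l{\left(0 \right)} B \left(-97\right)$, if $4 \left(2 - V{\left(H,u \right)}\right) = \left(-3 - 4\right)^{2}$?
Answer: $0$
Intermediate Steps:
$m{\left(O,L \right)} = - \frac{61}{8} + \frac{O L^{2}}{8}$ ($m{\left(O,L \right)} = -8 + \frac{L O L + 3}{8} = -8 + \frac{O L^{2} + 3}{8} = -8 + \frac{3 + O L^{2}}{8} = -8 + \left(\frac{3}{8} + \frac{O L^{2}}{8}\right) = - \frac{61}{8} + \frac{O L^{2}}{8}$)
$V{\left(H,u \right)} = - \frac{41}{4}$ ($V{\left(H,u \right)} = 2 - \frac{\left(-3 - 4\right)^{2}}{4} = 2 - \frac{\left(-7\right)^{2}}{4} = 2 - \frac{49}{4} = - \frac{41}{4}$)
$B = \frac{41}{4}$ ($B = \left(-1\right) \left(- \frac{41}{4}\right) = \frac{41}{4} \approx 10.25$)
$l{\left(0 \right)} B \left(-97\right) = 0 \cdot \frac{41}{4} \left(-97\right) = 0 \left(-97\right) = 0$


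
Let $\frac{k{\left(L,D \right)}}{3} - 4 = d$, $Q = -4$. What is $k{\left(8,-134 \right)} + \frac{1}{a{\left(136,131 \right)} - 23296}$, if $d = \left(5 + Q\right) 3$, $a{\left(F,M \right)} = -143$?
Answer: $\frac{492218}{23439} \approx 21.0$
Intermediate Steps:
$d = 3$ ($d = \left(5 - 4\right) 3 = 1 \cdot 3 = 3$)
$k{\left(L,D \right)} = 21$ ($k{\left(L,D \right)} = 12 + 3 \cdot 3 = 12 + 9 = 21$)
$k{\left(8,-134 \right)} + \frac{1}{a{\left(136,131 \right)} - 23296} = 21 + \frac{1}{-143 - 23296} = 21 + \frac{1}{-23439} = 21 - \frac{1}{23439} = \frac{492218}{23439}$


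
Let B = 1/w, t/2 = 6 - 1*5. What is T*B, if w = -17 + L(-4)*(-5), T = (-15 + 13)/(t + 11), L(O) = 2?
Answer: 2/351 ≈ 0.0056980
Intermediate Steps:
t = 2 (t = 2*(6 - 1*5) = 2*(6 - 5) = 2*1 = 2)
T = -2/13 (T = (-15 + 13)/(2 + 11) = -2/13 ≈ -0.15385)
w = -27 (w = -17 + 2*(-5) = -17 - 10 = -27)
B = -1/27 (B = 1/(-27) = -1/27 ≈ -0.037037)
T*B = -2/13*(-1/27) = 2/351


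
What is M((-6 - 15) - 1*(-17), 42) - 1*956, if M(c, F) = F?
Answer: -914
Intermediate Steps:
M((-6 - 15) - 1*(-17), 42) - 1*956 = 42 - 1*956 = 42 - 956 = -914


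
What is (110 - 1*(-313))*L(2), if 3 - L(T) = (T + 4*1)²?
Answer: -13959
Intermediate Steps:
L(T) = 3 - (4 + T)² (L(T) = 3 - (T + 4*1)² = 3 - (T + 4)² = 3 - (4 + T)²)
(110 - 1*(-313))*L(2) = (110 - 1*(-313))*(3 - (4 + 2)²) = (110 + 313)*(3 - 1*6²) = 423*(3 - 1*36) = 423*(3 - 36) = 423*(-33) = -13959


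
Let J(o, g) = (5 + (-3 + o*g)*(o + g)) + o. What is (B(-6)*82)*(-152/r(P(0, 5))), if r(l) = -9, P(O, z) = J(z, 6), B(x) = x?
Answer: -24928/3 ≈ -8309.3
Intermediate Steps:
J(o, g) = 5 + o + (-3 + g*o)*(g + o) (J(o, g) = (5 + (-3 + g*o)*(g + o)) + o = 5 + o + (-3 + g*o)*(g + o))
P(O, z) = -13 + 6*z² + 34*z (P(O, z) = 5 - 3*6 - 2*z + 6*z² + z*6² = 5 - 18 - 2*z + 6*z² + z*36 = 5 - 18 - 2*z + 6*z² + 36*z = -13 + 6*z² + 34*z)
(B(-6)*82)*(-152/r(P(0, 5))) = (-6*82)*(-152/(-9)) = -(-74784)*(-1)/9 = -492*152/9 = -24928/3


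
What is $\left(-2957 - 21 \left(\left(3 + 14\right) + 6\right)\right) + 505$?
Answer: $-2935$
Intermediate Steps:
$\left(-2957 - 21 \left(\left(3 + 14\right) + 6\right)\right) + 505 = \left(-2957 - 21 \left(17 + 6\right)\right) + 505 = \left(-2957 - 483\right) + 505 = -3440 + 505 = -2935$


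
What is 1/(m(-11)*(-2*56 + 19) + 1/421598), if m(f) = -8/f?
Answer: -4637578/313668901 ≈ -0.014785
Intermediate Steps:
1/(m(-11)*(-2*56 + 19) + 1/421598) = 1/((-8/(-11))*(-2*56 + 19) + 1/421598) = 1/((-8*(-1/11))*(-112 + 19) + 1/421598) = 1/((8/11)*(-93) + 1/421598) = 1/(-744/11 + 1/421598) = 1/(-313668901/4637578) = -4637578/313668901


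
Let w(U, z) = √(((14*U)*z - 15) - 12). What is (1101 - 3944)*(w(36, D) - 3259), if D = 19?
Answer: 9265337 - 8529*√1061 ≈ 8.9875e+6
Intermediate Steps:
w(U, z) = √(-27 + 14*U*z) (w(U, z) = √((14*U*z - 15) - 12) = √((-15 + 14*U*z) - 12) = √(-27 + 14*U*z))
(1101 - 3944)*(w(36, D) - 3259) = (1101 - 3944)*(√(-27 + 14*36*19) - 3259) = -2843*(√(-27 + 9576) - 3259) = -2843*(√9549 - 3259) = -2843*(3*√1061 - 3259) = -2843*(-3259 + 3*√1061) = 9265337 - 8529*√1061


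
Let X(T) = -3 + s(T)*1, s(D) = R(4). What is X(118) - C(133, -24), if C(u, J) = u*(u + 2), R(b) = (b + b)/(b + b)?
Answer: -17957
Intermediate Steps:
R(b) = 1 (R(b) = (2*b)/((2*b)) = (2*b)*(1/(2*b)) = 1)
C(u, J) = u*(2 + u)
s(D) = 1
X(T) = -2 (X(T) = -3 + 1*1 = -3 + 1 = -2)
X(118) - C(133, -24) = -2 - 133*(2 + 133) = -2 - 133*135 = -2 - 1*17955 = -2 - 17955 = -17957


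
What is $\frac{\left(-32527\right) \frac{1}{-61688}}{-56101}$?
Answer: $- \frac{2957}{314614408} \approx -9.3988 \cdot 10^{-6}$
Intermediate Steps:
$\frac{\left(-32527\right) \frac{1}{-61688}}{-56101} = \left(-32527\right) \left(- \frac{1}{61688}\right) \left(- \frac{1}{56101}\right) = \frac{2957}{5608} \left(- \frac{1}{56101}\right) = - \frac{2957}{314614408}$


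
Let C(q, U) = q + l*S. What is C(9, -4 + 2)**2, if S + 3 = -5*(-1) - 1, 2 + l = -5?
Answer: 4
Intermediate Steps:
l = -7 (l = -2 - 5 = -7)
S = 1 (S = -3 + (-5*(-1) - 1) = -3 + (5 - 1) = -3 + 4 = 1)
C(q, U) = -7 + q (C(q, U) = q - 7*1 = q - 7 = -7 + q)
C(9, -4 + 2)**2 = (-7 + 9)**2 = 2**2 = 4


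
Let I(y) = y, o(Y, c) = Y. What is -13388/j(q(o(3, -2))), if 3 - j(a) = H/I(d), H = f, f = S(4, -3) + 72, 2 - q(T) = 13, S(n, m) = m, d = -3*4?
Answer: -53552/35 ≈ -1530.1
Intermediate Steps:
d = -12
q(T) = -11 (q(T) = 2 - 1*13 = 2 - 13 = -11)
f = 69 (f = -3 + 72 = 69)
H = 69
j(a) = 35/4 (j(a) = 3 - 69/(-12) = 3 - 69*(-1)/12 = 3 - 1*(-23/4) = 3 + 23/4 = 35/4)
-13388/j(q(o(3, -2))) = -13388/35/4 = -13388*4/35 = -53552/35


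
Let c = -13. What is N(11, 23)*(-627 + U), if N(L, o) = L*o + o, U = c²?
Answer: -126408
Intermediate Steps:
U = 169 (U = (-13)² = 169)
N(L, o) = o + L*o
N(11, 23)*(-627 + U) = (23*(1 + 11))*(-627 + 169) = (23*12)*(-458) = 276*(-458) = -126408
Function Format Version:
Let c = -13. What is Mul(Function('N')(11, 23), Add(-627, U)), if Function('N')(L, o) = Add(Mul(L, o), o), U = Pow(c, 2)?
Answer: -126408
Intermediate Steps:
U = 169 (U = Pow(-13, 2) = 169)
Function('N')(L, o) = Add(o, Mul(L, o))
Mul(Function('N')(11, 23), Add(-627, U)) = Mul(Mul(23, Add(1, 11)), Add(-627, 169)) = Mul(Mul(23, 12), -458) = Mul(276, -458) = -126408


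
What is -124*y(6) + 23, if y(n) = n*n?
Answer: -4441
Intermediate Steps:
y(n) = n²
-124*y(6) + 23 = -124*6² + 23 = -124*36 + 23 = -4464 + 23 = -4441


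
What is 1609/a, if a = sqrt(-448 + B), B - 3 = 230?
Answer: -1609*I*sqrt(215)/215 ≈ -109.73*I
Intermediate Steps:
B = 233 (B = 3 + 230 = 233)
a = I*sqrt(215) (a = sqrt(-448 + 233) = sqrt(-215) = I*sqrt(215) ≈ 14.663*I)
1609/a = 1609/((I*sqrt(215))) = 1609*(-I*sqrt(215)/215) = -1609*I*sqrt(215)/215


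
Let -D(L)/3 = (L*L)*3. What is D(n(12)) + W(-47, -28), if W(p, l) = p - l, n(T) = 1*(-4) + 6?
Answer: -55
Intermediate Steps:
n(T) = 2 (n(T) = -4 + 6 = 2)
D(L) = -9*L² (D(L) = -3*L*L*3 = -3*L²*3 = -9*L²)
D(n(12)) + W(-47, -28) = -9*2² + (-47 - 1*(-28)) = -9*4 + (-47 + 28) = -36 - 19 = -55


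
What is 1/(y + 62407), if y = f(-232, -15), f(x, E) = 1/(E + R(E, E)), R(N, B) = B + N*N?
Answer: 195/12169366 ≈ 1.6024e-5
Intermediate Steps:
R(N, B) = B + N²
f(x, E) = 1/(E² + 2*E) (f(x, E) = 1/(E + (E + E²)) = 1/(E² + 2*E))
y = 1/195 (y = 1/((-15)*(2 - 15)) = -1/15/(-13) = -1/15*(-1/13) = 1/195 ≈ 0.0051282)
1/(y + 62407) = 1/(1/195 + 62407) = 1/(12169366/195) = 195/12169366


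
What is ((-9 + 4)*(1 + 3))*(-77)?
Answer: 1540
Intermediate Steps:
((-9 + 4)*(1 + 3))*(-77) = -5*4*(-77) = -20*(-77) = 1540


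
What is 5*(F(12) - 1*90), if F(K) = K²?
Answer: 270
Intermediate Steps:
5*(F(12) - 1*90) = 5*(12² - 1*90) = 5*(144 - 90) = 5*54 = 270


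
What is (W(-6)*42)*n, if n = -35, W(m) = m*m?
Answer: -52920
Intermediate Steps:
W(m) = m²
(W(-6)*42)*n = ((-6)²*42)*(-35) = (36*42)*(-35) = 1512*(-35) = -52920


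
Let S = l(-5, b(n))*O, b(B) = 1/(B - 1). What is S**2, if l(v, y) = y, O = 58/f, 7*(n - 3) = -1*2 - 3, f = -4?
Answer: 41209/324 ≈ 127.19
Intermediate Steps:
n = 16/7 (n = 3 + (-1*2 - 3)/7 = 3 + (-2 - 3)/7 = 3 + (1/7)*(-5) = 3 - 5/7 = 16/7 ≈ 2.2857)
b(B) = 1/(-1 + B)
O = -29/2 (O = 58/(-4) = 58*(-1/4) = -29/2 ≈ -14.500)
S = -203/18 (S = -29/2/(-1 + 16/7) = -29/2/(9/7) = (7/9)*(-29/2) = -203/18 ≈ -11.278)
S**2 = (-203/18)**2 = 41209/324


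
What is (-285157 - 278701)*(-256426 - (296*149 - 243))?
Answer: 169319227246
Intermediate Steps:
(-285157 - 278701)*(-256426 - (296*149 - 243)) = -563858*(-256426 - (44104 - 243)) = -563858*(-256426 - 1*43861) = -563858*(-256426 - 43861) = -563858*(-300287) = 169319227246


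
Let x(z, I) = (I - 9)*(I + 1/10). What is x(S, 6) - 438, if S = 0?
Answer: -4563/10 ≈ -456.30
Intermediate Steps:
x(z, I) = (-9 + I)*(⅒ + I) (x(z, I) = (-9 + I)*(I + ⅒) = (-9 + I)*(⅒ + I))
x(S, 6) - 438 = (-9/10 + 6² - 89/10*6) - 438 = (-9/10 + 36 - 267/5) - 438 = -183/10 - 438 = -4563/10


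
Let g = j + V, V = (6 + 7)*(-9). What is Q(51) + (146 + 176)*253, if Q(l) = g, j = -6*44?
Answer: 81085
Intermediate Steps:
V = -117 (V = 13*(-9) = -117)
j = -264 (j = -1*264 = -264)
g = -381 (g = -264 - 117 = -381)
Q(l) = -381
Q(51) + (146 + 176)*253 = -381 + (146 + 176)*253 = -381 + 322*253 = -381 + 81466 = 81085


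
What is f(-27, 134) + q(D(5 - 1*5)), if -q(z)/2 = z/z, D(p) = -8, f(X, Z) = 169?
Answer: 167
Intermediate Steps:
q(z) = -2 (q(z) = -2*z/z = -2*1 = -2)
f(-27, 134) + q(D(5 - 1*5)) = 169 - 2 = 167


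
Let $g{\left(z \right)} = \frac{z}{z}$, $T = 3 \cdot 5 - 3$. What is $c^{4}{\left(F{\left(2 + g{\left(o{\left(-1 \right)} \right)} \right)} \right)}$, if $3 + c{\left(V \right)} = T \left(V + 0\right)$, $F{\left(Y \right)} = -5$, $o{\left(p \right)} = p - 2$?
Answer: $15752961$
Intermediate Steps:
$o{\left(p \right)} = -2 + p$
$T = 12$ ($T = 15 - 3 = 12$)
$g{\left(z \right)} = 1$
$c{\left(V \right)} = -3 + 12 V$ ($c{\left(V \right)} = -3 + 12 \left(V + 0\right) = -3 + 12 V$)
$c^{4}{\left(F{\left(2 + g{\left(o{\left(-1 \right)} \right)} \right)} \right)} = \left(-3 + 12 \left(-5\right)\right)^{4} = \left(-3 - 60\right)^{4} = \left(-63\right)^{4} = 15752961$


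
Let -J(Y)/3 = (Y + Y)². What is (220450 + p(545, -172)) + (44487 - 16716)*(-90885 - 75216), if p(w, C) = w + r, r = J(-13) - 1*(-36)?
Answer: -4612571868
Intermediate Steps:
J(Y) = -12*Y² (J(Y) = -3*(Y + Y)² = -3*4*Y² = -12*Y²)
r = -1992 (r = -12*(-13)² - 1*(-36) = -12*169 + 36 = -2028 + 36 = -1992)
p(w, C) = -1992 + w (p(w, C) = w - 1992 = -1992 + w)
(220450 + p(545, -172)) + (44487 - 16716)*(-90885 - 75216) = (220450 + (-1992 + 545)) + (44487 - 16716)*(-90885 - 75216) = (220450 - 1447) + 27771*(-166101) = 219003 - 4612790871 = -4612571868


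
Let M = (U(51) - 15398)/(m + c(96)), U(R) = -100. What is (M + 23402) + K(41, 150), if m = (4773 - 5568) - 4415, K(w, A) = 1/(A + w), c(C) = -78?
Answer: 11819586311/505004 ≈ 23405.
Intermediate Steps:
m = -5210 (m = -795 - 4415 = -5210)
M = 7749/2644 (M = (-100 - 15398)/(-5210 - 78) = -15498/(-5288) = -15498*(-1/5288) = 7749/2644 ≈ 2.9308)
(M + 23402) + K(41, 150) = (7749/2644 + 23402) + 1/(150 + 41) = 61882637/2644 + 1/191 = 11819586311/505004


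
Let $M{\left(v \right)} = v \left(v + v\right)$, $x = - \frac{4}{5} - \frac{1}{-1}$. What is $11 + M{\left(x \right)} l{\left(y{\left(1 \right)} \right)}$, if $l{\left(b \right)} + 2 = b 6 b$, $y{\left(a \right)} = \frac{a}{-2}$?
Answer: $\frac{274}{25} \approx 10.96$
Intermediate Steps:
$y{\left(a \right)} = - \frac{a}{2}$ ($y{\left(a \right)} = a \left(- \frac{1}{2}\right) = - \frac{a}{2}$)
$x = \frac{1}{5}$ ($x = \left(-4\right) \frac{1}{5} - -1 = - \frac{4}{5} + 1 = \frac{1}{5} \approx 0.2$)
$M{\left(v \right)} = 2 v^{2}$ ($M{\left(v \right)} = v 2 v = 2 v^{2}$)
$l{\left(b \right)} = -2 + 6 b^{2}$ ($l{\left(b \right)} = -2 + b 6 b = -2 + 6 b b = -2 + 6 b^{2}$)
$11 + M{\left(x \right)} l{\left(y{\left(1 \right)} \right)} = 11 + \frac{2}{25} \left(-2 + 6 \left(\left(- \frac{1}{2}\right) 1\right)^{2}\right) = 11 + 2 \cdot \frac{1}{25} \left(-2 + 6 \left(- \frac{1}{2}\right)^{2}\right) = 11 + \frac{2 \left(-2 + 6 \cdot \frac{1}{4}\right)}{25} = 11 + \frac{2 \left(-2 + \frac{3}{2}\right)}{25} = 11 + \frac{2}{25} \left(- \frac{1}{2}\right) = 11 - \frac{1}{25} = \frac{274}{25}$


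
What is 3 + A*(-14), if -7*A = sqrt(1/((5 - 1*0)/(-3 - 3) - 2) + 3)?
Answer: 3 + 6*sqrt(85)/17 ≈ 6.2540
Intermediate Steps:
A = -3*sqrt(85)/119 (A = -sqrt(1/((5 - 1*0)/(-3 - 3) - 2) + 3)/7 = -sqrt(1/((5 + 0)/(-6) - 2) + 3)/7 = -sqrt(1/(5*(-1/6) - 2) + 3)/7 = -sqrt(1/(-5/6 - 2) + 3)/7 = -sqrt(1/(-17/6) + 3)/7 = -sqrt(-6/17 + 3)/7 = -3*sqrt(85)/119 ≈ -0.23243)
3 + A*(-14) = 3 - 3*sqrt(85)/119*(-14) = 3 + 6*sqrt(85)/17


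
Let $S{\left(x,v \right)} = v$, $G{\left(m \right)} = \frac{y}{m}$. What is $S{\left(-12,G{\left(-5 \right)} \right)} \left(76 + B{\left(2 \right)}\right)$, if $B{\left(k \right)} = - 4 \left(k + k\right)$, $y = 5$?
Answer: $-60$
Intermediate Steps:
$G{\left(m \right)} = \frac{5}{m}$
$B{\left(k \right)} = - 8 k$ ($B{\left(k \right)} = - 4 \cdot 2 k = - 8 k$)
$S{\left(-12,G{\left(-5 \right)} \right)} \left(76 + B{\left(2 \right)}\right) = \frac{5}{-5} \left(76 - 16\right) = 5 \left(- \frac{1}{5}\right) \left(76 - 16\right) = \left(-1\right) 60 = -60$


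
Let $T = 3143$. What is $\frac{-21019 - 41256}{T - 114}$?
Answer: $- \frac{62275}{3029} \approx -20.56$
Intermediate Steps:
$\frac{-21019 - 41256}{T - 114} = \frac{-21019 - 41256}{3143 - 114} = - \frac{62275}{3029}$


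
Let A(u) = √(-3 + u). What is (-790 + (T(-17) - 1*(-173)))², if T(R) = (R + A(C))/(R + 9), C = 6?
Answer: (4919 + √3)²/64 ≈ 3.7834e+5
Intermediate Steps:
T(R) = (R + √3)/(9 + R) (T(R) = (R + √(-3 + 6))/(R + 9) = (R + √3)/(9 + R))
(-790 + (T(-17) - 1*(-173)))² = (-790 + ((-17 + √3)/(9 - 17) - 1*(-173)))² = (-790 + ((-17 + √3)/(-8) + 173))² = (-790 + (-(-17 + √3)/8 + 173))² = (-790 + ((17/8 - √3/8) + 173))² = (-790 + (1401/8 - √3/8))² = (-4919/8 - √3/8)²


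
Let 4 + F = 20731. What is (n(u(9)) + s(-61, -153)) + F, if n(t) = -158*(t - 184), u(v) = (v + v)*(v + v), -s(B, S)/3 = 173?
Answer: -1912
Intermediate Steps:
F = 20727 (F = -4 + 20731 = 20727)
s(B, S) = -519 (s(B, S) = -3*173 = -519)
u(v) = 4*v**2 (u(v) = (2*v)*(2*v) = 4*v**2)
n(t) = 29072 - 158*t (n(t) = -158*(-184 + t) = 29072 - 158*t)
(n(u(9)) + s(-61, -153)) + F = ((29072 - 632*9**2) - 519) + 20727 = ((29072 - 632*81) - 519) + 20727 = ((29072 - 158*324) - 519) + 20727 = ((29072 - 51192) - 519) + 20727 = (-22120 - 519) + 20727 = -22639 + 20727 = -1912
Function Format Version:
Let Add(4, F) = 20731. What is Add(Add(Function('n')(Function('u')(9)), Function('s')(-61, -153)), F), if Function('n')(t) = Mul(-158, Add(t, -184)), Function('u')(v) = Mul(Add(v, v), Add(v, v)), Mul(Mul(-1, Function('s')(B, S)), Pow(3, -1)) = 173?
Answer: -1912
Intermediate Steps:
F = 20727 (F = Add(-4, 20731) = 20727)
Function('s')(B, S) = -519 (Function('s')(B, S) = Mul(-3, 173) = -519)
Function('u')(v) = Mul(4, Pow(v, 2)) (Function('u')(v) = Mul(Mul(2, v), Mul(2, v)) = Mul(4, Pow(v, 2)))
Function('n')(t) = Add(29072, Mul(-158, t)) (Function('n')(t) = Mul(-158, Add(-184, t)) = Add(29072, Mul(-158, t)))
Add(Add(Function('n')(Function('u')(9)), Function('s')(-61, -153)), F) = Add(Add(Add(29072, Mul(-158, Mul(4, Pow(9, 2)))), -519), 20727) = Add(Add(Add(29072, Mul(-158, Mul(4, 81))), -519), 20727) = Add(Add(Add(29072, Mul(-158, 324)), -519), 20727) = Add(Add(Add(29072, -51192), -519), 20727) = Add(Add(-22120, -519), 20727) = Add(-22639, 20727) = -1912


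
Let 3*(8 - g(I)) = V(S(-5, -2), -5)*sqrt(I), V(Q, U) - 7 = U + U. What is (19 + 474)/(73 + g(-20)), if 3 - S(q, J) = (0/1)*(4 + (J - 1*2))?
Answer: 39933/6581 - 986*I*sqrt(5)/6581 ≈ 6.0679 - 0.33502*I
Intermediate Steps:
S(q, J) = 3 (S(q, J) = 3 - 0/1*(4 + (J - 1*2)) = 3 - 0*1*(4 + (J - 2)) = 3 - 0*(4 + (-2 + J)) = 3 - 0*(2 + J) = 3 - 1*0 = 3 + 0 = 3)
V(Q, U) = 7 + 2*U (V(Q, U) = 7 + (U + U) = 7 + 2*U)
g(I) = 8 + sqrt(I) (g(I) = 8 - (7 + 2*(-5))*sqrt(I)/3 = 8 - (7 - 10)*sqrt(I)/3 = 8 - (-1)*sqrt(I) = 8 + sqrt(I))
(19 + 474)/(73 + g(-20)) = (19 + 474)/(73 + (8 + sqrt(-20))) = 493/(73 + (8 + 2*I*sqrt(5))) = 493/(81 + 2*I*sqrt(5))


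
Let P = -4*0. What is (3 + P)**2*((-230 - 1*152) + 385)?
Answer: 27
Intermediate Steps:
P = 0
(3 + P)**2*((-230 - 1*152) + 385) = (3 + 0)**2*((-230 - 1*152) + 385) = 3**2*((-230 - 152) + 385) = 9*(-382 + 385) = 9*3 = 27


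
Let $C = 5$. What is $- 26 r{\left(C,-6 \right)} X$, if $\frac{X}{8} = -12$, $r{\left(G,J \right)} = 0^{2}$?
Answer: $0$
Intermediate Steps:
$r{\left(G,J \right)} = 0$
$X = -96$ ($X = 8 \left(-12\right) = -96$)
$- 26 r{\left(C,-6 \right)} X = \left(-26\right) 0 \left(-96\right) = 0 \left(-96\right) = 0$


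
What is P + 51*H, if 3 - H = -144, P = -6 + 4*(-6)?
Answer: 7467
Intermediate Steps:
P = -30 (P = -6 - 24 = -30)
H = 147 (H = 3 - 1*(-144) = 3 + 144 = 147)
P + 51*H = -30 + 51*147 = -30 + 7497 = 7467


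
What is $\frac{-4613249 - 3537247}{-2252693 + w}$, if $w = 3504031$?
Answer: $- \frac{4075248}{625669} \approx -6.5134$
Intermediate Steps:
$\frac{-4613249 - 3537247}{-2252693 + w} = \frac{-4613249 - 3537247}{-2252693 + 3504031} = - \frac{8150496}{1251338} = \left(-8150496\right) \frac{1}{1251338} = - \frac{4075248}{625669}$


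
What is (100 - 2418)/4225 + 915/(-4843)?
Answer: -15091949/20461675 ≈ -0.73757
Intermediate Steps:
(100 - 2418)/4225 + 915/(-4843) = -2318*1/4225 + 915*(-1/4843) = -2318/4225 - 915/4843 = -15091949/20461675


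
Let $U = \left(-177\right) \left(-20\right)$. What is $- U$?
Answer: $-3540$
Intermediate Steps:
$U = 3540$
$- U = \left(-1\right) 3540 = -3540$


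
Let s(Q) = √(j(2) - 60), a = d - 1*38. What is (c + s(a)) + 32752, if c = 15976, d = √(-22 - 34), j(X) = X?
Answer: 48728 + I*√58 ≈ 48728.0 + 7.6158*I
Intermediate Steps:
d = 2*I*√14 (d = √(-56) = 2*I*√14 ≈ 7.4833*I)
a = -38 + 2*I*√14 (a = 2*I*√14 - 1*38 = 2*I*√14 - 38 = -38 + 2*I*√14 ≈ -38.0 + 7.4833*I)
s(Q) = I*√58 (s(Q) = √(2 - 60) = √(-58) = I*√58)
(c + s(a)) + 32752 = (15976 + I*√58) + 32752 = 48728 + I*√58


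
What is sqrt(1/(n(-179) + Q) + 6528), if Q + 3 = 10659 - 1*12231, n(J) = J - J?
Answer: sqrt(71971193)/105 ≈ 80.796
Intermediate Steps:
n(J) = 0
Q = -1575 (Q = -3 + (10659 - 1*12231) = -3 + (10659 - 12231) = -3 - 1572 = -1575)
sqrt(1/(n(-179) + Q) + 6528) = sqrt(1/(0 - 1575) + 6528) = sqrt(1/(-1575) + 6528) = sqrt(-1/1575 + 6528) = sqrt(10281599/1575) = sqrt(71971193)/105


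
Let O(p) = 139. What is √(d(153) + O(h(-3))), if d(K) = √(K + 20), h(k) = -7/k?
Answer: √(139 + √173) ≈ 12.335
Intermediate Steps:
d(K) = √(20 + K)
√(d(153) + O(h(-3))) = √(√(20 + 153) + 139) = √(√173 + 139) = √(139 + √173)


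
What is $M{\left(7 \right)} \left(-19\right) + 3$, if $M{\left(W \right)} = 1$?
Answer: $-16$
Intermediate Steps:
$M{\left(7 \right)} \left(-19\right) + 3 = 1 \left(-19\right) + 3 = -19 + 3 = -16$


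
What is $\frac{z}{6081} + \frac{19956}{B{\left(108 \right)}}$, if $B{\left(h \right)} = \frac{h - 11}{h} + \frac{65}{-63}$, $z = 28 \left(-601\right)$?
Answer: $- \frac{91744141244}{614181} \approx -1.4938 \cdot 10^{5}$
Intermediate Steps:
$z = -16828$
$B{\left(h \right)} = - \frac{65}{63} + \frac{-11 + h}{h}$ ($B{\left(h \right)} = \frac{h - 11}{h} + 65 \left(- \frac{1}{63}\right) = \frac{-11 + h}{h} - \frac{65}{63} = - \frac{65}{63} + \frac{-11 + h}{h}$)
$\frac{z}{6081} + \frac{19956}{B{\left(108 \right)}} = - \frac{16828}{6081} + \frac{19956}{- \frac{2}{63} - \frac{11}{108}} = - \frac{16828}{6081} + \frac{19956}{- \frac{101}{756}} = - \frac{16828}{6081} + 19956 \left(- \frac{756}{101}\right) = - \frac{16828}{6081} - \frac{15086736}{101} = - \frac{91744141244}{614181}$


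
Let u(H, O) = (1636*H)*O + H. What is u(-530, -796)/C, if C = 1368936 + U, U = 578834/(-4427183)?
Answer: 1527810117381225/3030264804227 ≈ 504.18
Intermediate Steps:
U = -578834/4427183 (U = 578834*(-1/4427183) = -578834/4427183 ≈ -0.13075)
u(H, O) = H + 1636*H*O (u(H, O) = 1636*H*O + H = H + 1636*H*O)
C = 6060529608454/4427183 (C = 1368936 - 578834/4427183 = 6060529608454/4427183 ≈ 1.3689e+6)
u(-530, -796)/C = (-530*(1 + 1636*(-796)))/(6060529608454/4427183) = -530*(1 - 1302256)*(4427183/6060529608454) = -530*(-1302255)*(4427183/6060529608454) = 690195150*(4427183/6060529608454) = 1527810117381225/3030264804227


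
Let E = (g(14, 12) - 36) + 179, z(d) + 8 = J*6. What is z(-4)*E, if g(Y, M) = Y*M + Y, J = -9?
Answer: -20150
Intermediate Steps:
g(Y, M) = Y + M*Y (g(Y, M) = M*Y + Y = Y + M*Y)
z(d) = -62 (z(d) = -8 - 9*6 = -8 - 54 = -62)
E = 325 (E = (14*(1 + 12) - 36) + 179 = (14*13 - 36) + 179 = (182 - 36) + 179 = 146 + 179 = 325)
z(-4)*E = -62*325 = -20150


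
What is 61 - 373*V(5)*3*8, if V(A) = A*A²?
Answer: -1118939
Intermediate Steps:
V(A) = A³
61 - 373*V(5)*3*8 = 61 - 373*5³*3*8 = 61 - 373*125*3*8 = 61 - 139875*8 = 61 - 373*3000 = 61 - 1119000 = -1118939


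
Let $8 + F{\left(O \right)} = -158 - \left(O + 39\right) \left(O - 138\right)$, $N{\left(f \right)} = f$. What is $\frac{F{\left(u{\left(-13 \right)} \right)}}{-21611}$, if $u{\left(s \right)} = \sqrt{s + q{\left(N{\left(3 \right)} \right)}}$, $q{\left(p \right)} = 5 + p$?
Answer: $- \frac{5221}{21611} - \frac{99 i \sqrt{5}}{21611} \approx -0.24159 - 0.010243 i$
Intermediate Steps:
$u{\left(s \right)} = \sqrt{8 + s}$ ($u{\left(s \right)} = \sqrt{s + \left(5 + 3\right)} = \sqrt{s + 8} = \sqrt{8 + s}$)
$F{\left(O \right)} = -166 - \left(-138 + O\right) \left(39 + O\right)$ ($F{\left(O \right)} = -8 - \left(158 + \left(O + 39\right) \left(O - 138\right)\right) = -8 - \left(158 + \left(39 + O\right) \left(-138 + O\right)\right) = -8 - \left(158 + \left(-138 + O\right) \left(39 + O\right)\right) = -166 - \left(-138 + O\right) \left(39 + O\right)$)
$\frac{F{\left(u{\left(-13 \right)} \right)}}{-21611} = \frac{5216 - \left(\sqrt{8 - 13}\right)^{2} + 99 \sqrt{8 - 13}}{-21611} = \left(5216 - \left(\sqrt{-5}\right)^{2} + 99 \sqrt{-5}\right) \left(- \frac{1}{21611}\right) = \left(5216 - \left(i \sqrt{5}\right)^{2} + 99 i \sqrt{5}\right) \left(- \frac{1}{21611}\right) = \left(5216 - -5 + 99 i \sqrt{5}\right) \left(- \frac{1}{21611}\right) = \left(5216 + 5 + 99 i \sqrt{5}\right) \left(- \frac{1}{21611}\right) = \left(5221 + 99 i \sqrt{5}\right) \left(- \frac{1}{21611}\right) = - \frac{5221}{21611} - \frac{99 i \sqrt{5}}{21611}$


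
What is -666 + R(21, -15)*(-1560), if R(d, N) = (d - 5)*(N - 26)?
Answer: 1022694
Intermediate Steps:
R(d, N) = (-26 + N)*(-5 + d) (R(d, N) = (-5 + d)*(-26 + N) = (-26 + N)*(-5 + d))
-666 + R(21, -15)*(-1560) = -666 + (130 - 26*21 - 5*(-15) - 15*21)*(-1560) = -666 + (130 - 546 + 75 - 315)*(-1560) = -666 - 656*(-1560) = -666 + 1023360 = 1022694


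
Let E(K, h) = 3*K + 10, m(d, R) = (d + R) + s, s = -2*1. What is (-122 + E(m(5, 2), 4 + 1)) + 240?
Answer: 143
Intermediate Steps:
s = -2
m(d, R) = -2 + R + d (m(d, R) = (d + R) - 2 = (R + d) - 2 = -2 + R + d)
E(K, h) = 10 + 3*K
(-122 + E(m(5, 2), 4 + 1)) + 240 = (-122 + (10 + 3*(-2 + 2 + 5))) + 240 = (-122 + (10 + 3*5)) + 240 = (-122 + (10 + 15)) + 240 = (-122 + 25) + 240 = -97 + 240 = 143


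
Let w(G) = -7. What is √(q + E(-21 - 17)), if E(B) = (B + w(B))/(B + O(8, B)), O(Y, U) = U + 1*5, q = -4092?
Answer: I*√20624577/71 ≈ 63.964*I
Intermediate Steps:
O(Y, U) = 5 + U (O(Y, U) = U + 5 = 5 + U)
E(B) = (-7 + B)/(5 + 2*B) (E(B) = (B - 7)/(B + (5 + B)) = (-7 + B)/(5 + 2*B))
√(q + E(-21 - 17)) = √(-4092 + (-7 + (-21 - 17))/(5 + 2*(-21 - 17))) = √(-4092 + (-7 - 38)/(5 + 2*(-38))) = √(-4092 - 45/(5 - 76)) = √(-4092 - 45/(-71)) = √(-4092 - 1/71*(-45)) = √(-4092 + 45/71) = √(-290487/71) = I*√20624577/71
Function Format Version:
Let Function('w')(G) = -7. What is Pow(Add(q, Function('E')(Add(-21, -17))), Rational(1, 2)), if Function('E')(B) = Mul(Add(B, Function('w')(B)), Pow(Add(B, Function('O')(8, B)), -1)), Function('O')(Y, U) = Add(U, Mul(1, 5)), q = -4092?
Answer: Mul(Rational(1, 71), I, Pow(20624577, Rational(1, 2))) ≈ Mul(63.964, I)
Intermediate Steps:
Function('O')(Y, U) = Add(5, U) (Function('O')(Y, U) = Add(U, 5) = Add(5, U))
Function('E')(B) = Mul(Pow(Add(5, Mul(2, B)), -1), Add(-7, B)) (Function('E')(B) = Mul(Add(B, -7), Pow(Add(B, Add(5, B)), -1)) = Mul(Add(-7, B), Pow(Add(5, Mul(2, B)), -1)) = Mul(Pow(Add(5, Mul(2, B)), -1), Add(-7, B)))
Pow(Add(q, Function('E')(Add(-21, -17))), Rational(1, 2)) = Pow(Add(-4092, Mul(Pow(Add(5, Mul(2, Add(-21, -17))), -1), Add(-7, Add(-21, -17)))), Rational(1, 2)) = Pow(Add(-4092, Mul(Pow(Add(5, Mul(2, -38)), -1), Add(-7, -38))), Rational(1, 2)) = Pow(Add(-4092, Mul(Pow(Add(5, -76), -1), -45)), Rational(1, 2)) = Pow(Add(-4092, Mul(Pow(-71, -1), -45)), Rational(1, 2)) = Pow(Add(-4092, Mul(Rational(-1, 71), -45)), Rational(1, 2)) = Pow(Add(-4092, Rational(45, 71)), Rational(1, 2)) = Pow(Rational(-290487, 71), Rational(1, 2)) = Mul(Rational(1, 71), I, Pow(20624577, Rational(1, 2)))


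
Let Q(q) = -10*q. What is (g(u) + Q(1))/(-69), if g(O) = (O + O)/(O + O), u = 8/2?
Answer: 3/23 ≈ 0.13043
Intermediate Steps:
u = 4 (u = 8*(1/2) = 4)
g(O) = 1 (g(O) = (2*O)/((2*O)) = (2*O)*(1/(2*O)) = 1)
(g(u) + Q(1))/(-69) = (1 - 10*1)/(-69) = (1 - 10)*(-1/69) = -9*(-1/69) = 3/23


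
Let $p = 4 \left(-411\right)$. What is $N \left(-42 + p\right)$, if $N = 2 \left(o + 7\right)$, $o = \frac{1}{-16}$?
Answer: $- \frac{93573}{4} \approx -23393.0$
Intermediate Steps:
$p = -1644$
$o = - \frac{1}{16} \approx -0.0625$
$N = \frac{111}{8}$ ($N = 2 \left(- \frac{1}{16} + 7\right) = 2 \cdot \frac{111}{16} = \frac{111}{8} \approx 13.875$)
$N \left(-42 + p\right) = \frac{111 \left(-42 - 1644\right)}{8} = \frac{111}{8} \left(-1686\right) = - \frac{93573}{4}$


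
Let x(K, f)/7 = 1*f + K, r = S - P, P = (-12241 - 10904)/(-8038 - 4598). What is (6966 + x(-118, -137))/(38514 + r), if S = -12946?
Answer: 21822372/107684701 ≈ 0.20265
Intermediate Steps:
P = 7715/4212 (P = -23145/(-12636) = -23145*(-1/12636) = 7715/4212 ≈ 1.8317)
r = -54536267/4212 (r = -12946 - 1*7715/4212 = -12946 - 7715/4212 = -54536267/4212 ≈ -12948.)
x(K, f) = 7*K + 7*f (x(K, f) = 7*(1*f + K) = 7*(f + K) = 7*(K + f) = 7*K + 7*f)
(6966 + x(-118, -137))/(38514 + r) = (6966 + (7*(-118) + 7*(-137)))/(38514 - 54536267/4212) = (6966 + (-826 - 959))/(107684701/4212) = (6966 - 1785)*(4212/107684701) = 5181*(4212/107684701) = 21822372/107684701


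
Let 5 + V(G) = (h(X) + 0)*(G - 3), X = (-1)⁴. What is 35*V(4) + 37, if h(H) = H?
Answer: -103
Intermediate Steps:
X = 1
V(G) = -8 + G (V(G) = -5 + (1 + 0)*(G - 3) = -5 + 1*(-3 + G) = -5 + (-3 + G) = -8 + G)
35*V(4) + 37 = 35*(-8 + 4) + 37 = 35*(-4) + 37 = -140 + 37 = -103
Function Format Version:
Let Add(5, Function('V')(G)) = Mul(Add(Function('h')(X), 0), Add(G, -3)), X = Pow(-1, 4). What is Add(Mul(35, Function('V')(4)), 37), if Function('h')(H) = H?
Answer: -103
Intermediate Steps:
X = 1
Function('V')(G) = Add(-8, G) (Function('V')(G) = Add(-5, Mul(Add(1, 0), Add(G, -3))) = Add(-5, Mul(1, Add(-3, G))) = Add(-5, Add(-3, G)) = Add(-8, G))
Add(Mul(35, Function('V')(4)), 37) = Add(Mul(35, Add(-8, 4)), 37) = Add(Mul(35, -4), 37) = Add(-140, 37) = -103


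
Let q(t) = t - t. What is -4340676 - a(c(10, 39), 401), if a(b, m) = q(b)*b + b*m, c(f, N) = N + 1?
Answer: -4356716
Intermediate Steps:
q(t) = 0
c(f, N) = 1 + N
a(b, m) = b*m (a(b, m) = 0*b + b*m = 0 + b*m = b*m)
-4340676 - a(c(10, 39), 401) = -4340676 - (1 + 39)*401 = -4340676 - 40*401 = -4340676 - 1*16040 = -4340676 - 16040 = -4356716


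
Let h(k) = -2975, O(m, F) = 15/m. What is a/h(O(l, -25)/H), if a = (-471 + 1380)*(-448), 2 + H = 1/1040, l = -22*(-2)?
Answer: 58176/425 ≈ 136.88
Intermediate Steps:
l = 44
H = -2079/1040 (H = -2 + 1/1040 = -2079/1040 ≈ -1.9990)
a = -407232 (a = 909*(-448) = -407232)
a/h(O(l, -25)/H) = -407232/(-2975) = -407232*(-1/2975) = 58176/425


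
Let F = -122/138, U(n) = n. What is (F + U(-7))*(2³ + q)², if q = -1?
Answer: -26656/69 ≈ -386.32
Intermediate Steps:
F = -61/69 (F = -122*1/138 = -61/69 ≈ -0.88406)
(F + U(-7))*(2³ + q)² = (-61/69 - 7)*(2³ - 1)² = -544*(8 - 1)²/69 = -544/69*7² = -544/69*49 = -26656/69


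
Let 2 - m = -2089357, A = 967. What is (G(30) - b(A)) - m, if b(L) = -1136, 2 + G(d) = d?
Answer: -2088195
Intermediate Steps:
G(d) = -2 + d
m = 2089359 (m = 2 - 1*(-2089357) = 2 + 2089357 = 2089359)
(G(30) - b(A)) - m = ((-2 + 30) - 1*(-1136)) - 1*2089359 = (28 + 1136) - 2089359 = 1164 - 2089359 = -2088195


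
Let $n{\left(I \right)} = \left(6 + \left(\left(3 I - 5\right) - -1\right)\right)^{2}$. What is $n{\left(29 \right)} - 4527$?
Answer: $3394$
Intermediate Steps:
$n{\left(I \right)} = \left(2 + 3 I\right)^{2}$ ($n{\left(I \right)} = \left(6 + \left(\left(-5 + 3 I\right) + 1\right)\right)^{2} = \left(6 + \left(-4 + 3 I\right)\right)^{2} = \left(2 + 3 I\right)^{2}$)
$n{\left(29 \right)} - 4527 = \left(2 + 3 \cdot 29\right)^{2} - 4527 = \left(2 + 87\right)^{2} - 4527 = 89^{2} - 4527 = 7921 - 4527 = 3394$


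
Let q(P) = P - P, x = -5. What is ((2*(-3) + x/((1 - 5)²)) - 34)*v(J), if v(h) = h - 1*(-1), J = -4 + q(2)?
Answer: 1935/16 ≈ 120.94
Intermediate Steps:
q(P) = 0
J = -4 (J = -4 + 0 = -4)
v(h) = 1 + h (v(h) = h + 1 = 1 + h)
((2*(-3) + x/((1 - 5)²)) - 34)*v(J) = ((2*(-3) - 5/(1 - 5)²) - 34)*(1 - 4) = ((-6 - 5/((-4)²)) - 34)*(-3) = ((-6 - 5/16) - 34)*(-3) = (-101/16 - 34)*(-3) = -645/16*(-3) = 1935/16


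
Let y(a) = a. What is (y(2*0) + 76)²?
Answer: 5776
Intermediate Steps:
(y(2*0) + 76)² = (2*0 + 76)² = (0 + 76)² = 76² = 5776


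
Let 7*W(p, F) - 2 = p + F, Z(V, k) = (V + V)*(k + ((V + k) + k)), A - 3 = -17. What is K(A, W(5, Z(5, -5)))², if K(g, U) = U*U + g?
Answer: 63409369/2401 ≈ 26410.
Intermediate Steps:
A = -14 (A = 3 - 17 = -14)
Z(V, k) = 2*V*(V + 3*k) (Z(V, k) = (2*V)*(k + (V + 2*k)) = (2*V)*(V + 3*k) = 2*V*(V + 3*k))
W(p, F) = 2/7 + F/7 + p/7 (W(p, F) = 2/7 + (p + F)/7 = 2/7 + (F + p)/7 = 2/7 + (F/7 + p/7) = 2/7 + F/7 + p/7)
K(g, U) = g + U² (K(g, U) = U² + g = g + U²)
K(A, W(5, Z(5, -5)))² = (-14 + (2/7 + (2*5*(5 + 3*(-5)))/7 + (⅐)*5)²)² = (-14 + (2/7 + (2*5*(5 - 15))/7 + 5/7)²)² = (-14 + (2/7 + (2*5*(-10))/7 + 5/7)²)² = (-14 + (2/7 + (⅐)*(-100) + 5/7)²)² = (-14 + (2/7 - 100/7 + 5/7)²)² = (-14 + (-93/7)²)² = (-14 + 8649/49)² = (7963/49)² = 63409369/2401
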